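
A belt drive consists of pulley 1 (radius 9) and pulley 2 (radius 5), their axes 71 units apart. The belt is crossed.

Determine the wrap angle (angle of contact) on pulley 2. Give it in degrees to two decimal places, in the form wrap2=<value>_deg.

crossed belt: β = asin((r1+r2)/C) = asin(14/71) = 11.3723°
wrap1 = wrap2 = π + 2β = 202.7446°

wrap2=202.74_deg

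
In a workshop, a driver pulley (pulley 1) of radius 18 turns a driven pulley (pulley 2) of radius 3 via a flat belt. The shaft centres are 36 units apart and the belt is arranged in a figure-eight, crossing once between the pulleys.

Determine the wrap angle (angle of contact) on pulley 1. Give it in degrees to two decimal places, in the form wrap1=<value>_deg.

crossed belt: β = asin((r1+r2)/C) = asin(21/36) = 35.6853°
wrap1 = wrap2 = π + 2β = 251.3707°

wrap1=251.37_deg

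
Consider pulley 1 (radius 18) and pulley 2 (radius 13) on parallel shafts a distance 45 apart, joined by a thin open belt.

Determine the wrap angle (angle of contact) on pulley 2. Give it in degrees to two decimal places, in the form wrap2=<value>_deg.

open belt: β = asin((r2−r1)/C) = asin(-5/45) = -6.3794°
wrap1 = π − 2β = 192.7587°
wrap2 = π + 2β = 167.2413°

wrap2=167.24_deg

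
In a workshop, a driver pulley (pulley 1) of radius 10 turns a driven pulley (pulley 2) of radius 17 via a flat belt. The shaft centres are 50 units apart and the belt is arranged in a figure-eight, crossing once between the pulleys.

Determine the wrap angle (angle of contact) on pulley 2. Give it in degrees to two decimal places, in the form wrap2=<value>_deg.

crossed belt: β = asin((r1+r2)/C) = asin(27/50) = 32.6836°
wrap1 = wrap2 = π + 2β = 245.3673°

wrap2=245.37_deg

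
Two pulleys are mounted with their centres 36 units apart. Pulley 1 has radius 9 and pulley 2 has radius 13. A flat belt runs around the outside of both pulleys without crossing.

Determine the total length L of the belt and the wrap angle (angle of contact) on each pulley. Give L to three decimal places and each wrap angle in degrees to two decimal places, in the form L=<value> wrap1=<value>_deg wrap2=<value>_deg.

open belt: β = asin((r2−r1)/C) = asin(4/36) = 6.3794°
wrap1 = π − 2β = 167.2413°
wrap2 = π + 2β = 192.7587°
tangent length = C·cosβ = 35.7771
L = r1·wrap1 + r2·wrap2 + 2·C·cosβ = 9·2.9189 + 13·3.3643 + 2·35.7771 = 141.5599

L=141.560 wrap1=167.24_deg wrap2=192.76_deg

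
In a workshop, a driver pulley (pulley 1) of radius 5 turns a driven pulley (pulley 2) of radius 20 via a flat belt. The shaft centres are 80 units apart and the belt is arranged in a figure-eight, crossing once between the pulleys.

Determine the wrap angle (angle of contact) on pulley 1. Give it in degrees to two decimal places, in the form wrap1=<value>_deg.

wrap1=216.42_deg

crossed belt: β = asin((r1+r2)/C) = asin(25/80) = 18.2100°
wrap1 = wrap2 = π + 2β = 216.4199°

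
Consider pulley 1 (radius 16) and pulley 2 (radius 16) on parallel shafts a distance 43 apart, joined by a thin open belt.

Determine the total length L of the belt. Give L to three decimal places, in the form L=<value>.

L=186.531

open belt: β = asin((r2−r1)/C) = asin(0/43) = 0.0000°
wrap1 = π − 2β = 180.0000°
wrap2 = π + 2β = 180.0000°
tangent length = C·cosβ = 43.0000
L = r1·wrap1 + r2·wrap2 + 2·C·cosβ = 16·3.1416 + 16·3.1416 + 2·43.0000 = 186.5310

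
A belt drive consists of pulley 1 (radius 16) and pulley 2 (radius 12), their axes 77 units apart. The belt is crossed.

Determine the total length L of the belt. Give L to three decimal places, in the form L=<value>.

crossed belt: β = asin((r1+r2)/C) = asin(28/77) = 21.3237°
wrap1 = wrap2 = π + 2β = 222.6474°
tangent length = C·cosβ = 71.7287
L = (r1+r2)·wrap + 2·C·cosβ = 28·3.8859 + 2·71.7287 = 252.2633

L=252.263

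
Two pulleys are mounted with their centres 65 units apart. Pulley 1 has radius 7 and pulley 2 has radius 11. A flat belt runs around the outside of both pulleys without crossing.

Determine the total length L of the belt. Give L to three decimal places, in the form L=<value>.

L=186.795

open belt: β = asin((r2−r1)/C) = asin(4/65) = 3.5281°
wrap1 = π − 2β = 172.9438°
wrap2 = π + 2β = 187.0562°
tangent length = C·cosβ = 64.8768
L = r1·wrap1 + r2·wrap2 + 2·C·cosβ = 7·3.0184 + 11·3.2647 + 2·64.8768 = 186.7949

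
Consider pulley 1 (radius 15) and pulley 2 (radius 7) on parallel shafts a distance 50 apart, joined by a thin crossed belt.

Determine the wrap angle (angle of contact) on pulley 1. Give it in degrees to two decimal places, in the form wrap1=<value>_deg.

crossed belt: β = asin((r1+r2)/C) = asin(22/50) = 26.1039°
wrap1 = wrap2 = π + 2β = 232.2078°

wrap1=232.21_deg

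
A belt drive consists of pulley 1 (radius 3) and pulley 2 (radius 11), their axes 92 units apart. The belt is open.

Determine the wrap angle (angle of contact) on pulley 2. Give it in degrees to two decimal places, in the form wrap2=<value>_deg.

wrap2=189.98_deg

open belt: β = asin((r2−r1)/C) = asin(8/92) = 4.9885°
wrap1 = π − 2β = 170.0229°
wrap2 = π + 2β = 189.9771°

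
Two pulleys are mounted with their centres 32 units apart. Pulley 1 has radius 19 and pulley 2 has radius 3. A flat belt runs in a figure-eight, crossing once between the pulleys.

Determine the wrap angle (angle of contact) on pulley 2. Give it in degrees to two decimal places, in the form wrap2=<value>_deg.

wrap2=266.87_deg

crossed belt: β = asin((r1+r2)/C) = asin(22/32) = 43.4325°
wrap1 = wrap2 = π + 2β = 266.8651°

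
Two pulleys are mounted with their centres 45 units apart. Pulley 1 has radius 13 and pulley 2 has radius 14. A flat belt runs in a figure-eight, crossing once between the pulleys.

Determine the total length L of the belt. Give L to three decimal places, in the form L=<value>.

crossed belt: β = asin((r1+r2)/C) = asin(27/45) = 36.8699°
wrap1 = wrap2 = π + 2β = 253.7398°
tangent length = C·cosβ = 36.0000
L = (r1+r2)·wrap + 2·C·cosβ = 27·4.4286 + 2·36.0000 = 191.5721

L=191.572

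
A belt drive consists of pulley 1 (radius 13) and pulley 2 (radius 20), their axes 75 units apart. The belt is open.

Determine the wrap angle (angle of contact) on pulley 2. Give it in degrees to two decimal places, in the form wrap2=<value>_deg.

open belt: β = asin((r2−r1)/C) = asin(7/75) = 5.3554°
wrap1 = π − 2β = 169.2892°
wrap2 = π + 2β = 190.7108°

wrap2=190.71_deg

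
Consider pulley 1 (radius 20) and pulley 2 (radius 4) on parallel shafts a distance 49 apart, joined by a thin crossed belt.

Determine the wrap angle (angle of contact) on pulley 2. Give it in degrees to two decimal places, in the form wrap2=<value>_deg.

wrap2=238.65_deg

crossed belt: β = asin((r1+r2)/C) = asin(24/49) = 29.3272°
wrap1 = wrap2 = π + 2β = 238.6543°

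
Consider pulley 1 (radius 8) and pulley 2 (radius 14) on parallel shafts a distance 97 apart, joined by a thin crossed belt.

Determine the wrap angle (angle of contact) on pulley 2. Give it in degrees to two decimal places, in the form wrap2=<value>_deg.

crossed belt: β = asin((r1+r2)/C) = asin(22/97) = 13.1090°
wrap1 = wrap2 = π + 2β = 206.2180°

wrap2=206.22_deg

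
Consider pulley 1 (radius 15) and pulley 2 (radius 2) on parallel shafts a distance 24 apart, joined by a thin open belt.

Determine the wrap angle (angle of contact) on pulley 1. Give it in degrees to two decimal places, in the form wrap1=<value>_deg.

wrap1=245.59_deg

open belt: β = asin((r2−r1)/C) = asin(-13/24) = -32.7972°
wrap1 = π − 2β = 245.5943°
wrap2 = π + 2β = 114.4057°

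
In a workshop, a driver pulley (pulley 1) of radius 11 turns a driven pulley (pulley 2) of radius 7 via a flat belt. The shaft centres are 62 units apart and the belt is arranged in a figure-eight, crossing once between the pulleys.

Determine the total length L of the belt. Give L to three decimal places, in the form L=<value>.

L=185.812

crossed belt: β = asin((r1+r2)/C) = asin(18/62) = 16.8773°
wrap1 = wrap2 = π + 2β = 213.7545°
tangent length = C·cosβ = 59.3296
L = (r1+r2)·wrap + 2·C·cosβ = 18·3.7307 + 2·59.3296 = 185.8121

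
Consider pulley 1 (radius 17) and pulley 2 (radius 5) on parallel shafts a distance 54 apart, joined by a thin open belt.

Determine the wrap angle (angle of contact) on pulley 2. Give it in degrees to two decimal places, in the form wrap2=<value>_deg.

wrap2=154.32_deg

open belt: β = asin((r2−r1)/C) = asin(-12/54) = -12.8396°
wrap1 = π − 2β = 205.6792°
wrap2 = π + 2β = 154.3208°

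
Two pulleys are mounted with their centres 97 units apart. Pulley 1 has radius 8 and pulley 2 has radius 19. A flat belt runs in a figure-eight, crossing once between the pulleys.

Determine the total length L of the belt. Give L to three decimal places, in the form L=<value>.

L=286.388

crossed belt: β = asin((r1+r2)/C) = asin(27/97) = 16.1618°
wrap1 = wrap2 = π + 2β = 212.3236°
tangent length = C·cosβ = 93.1665
L = (r1+r2)·wrap + 2·C·cosβ = 27·3.7057 + 2·93.1665 = 286.3882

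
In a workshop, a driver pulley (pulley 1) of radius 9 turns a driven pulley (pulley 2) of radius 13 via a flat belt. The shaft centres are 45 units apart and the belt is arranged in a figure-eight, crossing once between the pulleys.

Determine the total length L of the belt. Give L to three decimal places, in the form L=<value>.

crossed belt: β = asin((r1+r2)/C) = asin(22/45) = 29.2676°
wrap1 = wrap2 = π + 2β = 238.5352°
tangent length = C·cosβ = 39.2556
L = (r1+r2)·wrap + 2·C·cosβ = 22·4.1632 + 2·39.2556 = 170.1021

L=170.102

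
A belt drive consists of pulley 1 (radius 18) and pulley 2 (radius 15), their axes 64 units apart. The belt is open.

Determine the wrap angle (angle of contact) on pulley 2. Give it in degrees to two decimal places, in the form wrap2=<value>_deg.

open belt: β = asin((r2−r1)/C) = asin(-3/64) = -2.6867°
wrap1 = π − 2β = 185.3734°
wrap2 = π + 2β = 174.6266°

wrap2=174.63_deg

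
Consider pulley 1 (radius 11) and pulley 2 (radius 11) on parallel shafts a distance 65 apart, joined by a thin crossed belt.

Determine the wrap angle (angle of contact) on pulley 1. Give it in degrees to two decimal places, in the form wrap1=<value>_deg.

crossed belt: β = asin((r1+r2)/C) = asin(22/65) = 19.7832°
wrap1 = wrap2 = π + 2β = 219.5663°

wrap1=219.57_deg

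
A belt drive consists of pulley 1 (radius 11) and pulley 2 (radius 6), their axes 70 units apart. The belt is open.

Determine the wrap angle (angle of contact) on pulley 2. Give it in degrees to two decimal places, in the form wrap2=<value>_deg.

open belt: β = asin((r2−r1)/C) = asin(-5/70) = -4.0960°
wrap1 = π − 2β = 188.1921°
wrap2 = π + 2β = 171.8079°

wrap2=171.81_deg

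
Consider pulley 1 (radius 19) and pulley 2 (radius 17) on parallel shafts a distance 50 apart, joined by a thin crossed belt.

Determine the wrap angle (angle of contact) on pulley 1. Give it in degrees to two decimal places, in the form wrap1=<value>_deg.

wrap1=272.11_deg

crossed belt: β = asin((r1+r2)/C) = asin(36/50) = 46.0545°
wrap1 = wrap2 = π + 2β = 272.1090°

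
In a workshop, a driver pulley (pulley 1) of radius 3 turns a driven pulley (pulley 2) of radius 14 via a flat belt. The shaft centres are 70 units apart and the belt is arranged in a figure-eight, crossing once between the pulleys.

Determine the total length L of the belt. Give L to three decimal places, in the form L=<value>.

crossed belt: β = asin((r1+r2)/C) = asin(17/70) = 14.0552°
wrap1 = wrap2 = π + 2β = 208.1105°
tangent length = C·cosβ = 67.9043
L = (r1+r2)·wrap + 2·C·cosβ = 17·3.6322 + 2·67.9043 = 197.5563

L=197.556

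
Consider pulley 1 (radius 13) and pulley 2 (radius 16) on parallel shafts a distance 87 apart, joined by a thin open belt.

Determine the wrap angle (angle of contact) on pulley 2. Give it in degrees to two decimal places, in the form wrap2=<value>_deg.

wrap2=183.95_deg

open belt: β = asin((r2−r1)/C) = asin(3/87) = 1.9761°
wrap1 = π − 2β = 176.0478°
wrap2 = π + 2β = 183.9522°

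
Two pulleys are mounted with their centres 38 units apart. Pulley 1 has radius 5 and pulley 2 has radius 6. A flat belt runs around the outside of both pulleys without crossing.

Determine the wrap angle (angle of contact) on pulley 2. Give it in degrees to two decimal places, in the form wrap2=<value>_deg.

wrap2=183.02_deg

open belt: β = asin((r2−r1)/C) = asin(1/38) = 1.5080°
wrap1 = π − 2β = 176.9841°
wrap2 = π + 2β = 183.0159°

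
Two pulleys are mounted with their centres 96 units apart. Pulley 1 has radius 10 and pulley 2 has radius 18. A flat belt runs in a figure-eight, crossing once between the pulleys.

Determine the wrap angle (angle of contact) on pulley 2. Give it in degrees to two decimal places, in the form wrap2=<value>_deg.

wrap2=213.92_deg

crossed belt: β = asin((r1+r2)/C) = asin(28/96) = 16.9578°
wrap1 = wrap2 = π + 2β = 213.9155°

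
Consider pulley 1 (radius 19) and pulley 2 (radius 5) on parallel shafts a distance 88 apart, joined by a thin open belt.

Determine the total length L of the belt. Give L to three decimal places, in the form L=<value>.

L=253.630

open belt: β = asin((r2−r1)/C) = asin(-14/88) = -9.1541°
wrap1 = π − 2β = 198.3083°
wrap2 = π + 2β = 161.6917°
tangent length = C·cosβ = 86.8792
L = r1·wrap1 + r2·wrap2 + 2·C·cosβ = 19·3.4611 + 5·2.8221 + 2·86.8792 = 253.6302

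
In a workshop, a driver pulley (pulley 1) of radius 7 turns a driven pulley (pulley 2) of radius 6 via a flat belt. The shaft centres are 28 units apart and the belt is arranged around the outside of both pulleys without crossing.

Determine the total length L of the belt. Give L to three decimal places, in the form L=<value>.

open belt: β = asin((r2−r1)/C) = asin(-1/28) = -2.0467°
wrap1 = π − 2β = 184.0934°
wrap2 = π + 2β = 175.9066°
tangent length = C·cosβ = 27.9821
L = r1·wrap1 + r2·wrap2 + 2·C·cosβ = 7·3.2130 + 6·3.0701 + 2·27.9821 = 96.8764

L=96.876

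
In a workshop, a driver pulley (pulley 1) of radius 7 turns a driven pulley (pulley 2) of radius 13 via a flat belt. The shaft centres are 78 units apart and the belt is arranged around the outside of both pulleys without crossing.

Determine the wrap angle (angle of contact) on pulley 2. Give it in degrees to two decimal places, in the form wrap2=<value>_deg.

wrap2=188.82_deg

open belt: β = asin((r2−r1)/C) = asin(6/78) = 4.4117°
wrap1 = π − 2β = 171.1765°
wrap2 = π + 2β = 188.8235°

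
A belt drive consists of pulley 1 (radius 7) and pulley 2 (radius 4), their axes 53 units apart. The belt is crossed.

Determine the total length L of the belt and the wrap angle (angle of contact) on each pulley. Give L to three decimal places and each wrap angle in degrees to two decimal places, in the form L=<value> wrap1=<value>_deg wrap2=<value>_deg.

crossed belt: β = asin((r1+r2)/C) = asin(11/53) = 11.9786°
wrap1 = wrap2 = π + 2β = 203.9573°
tangent length = C·cosβ = 51.8459
L = (r1+r2)·wrap + 2·C·cosβ = 11·3.5597 + 2·51.8459 = 142.8488

L=142.849 wrap1=203.96_deg wrap2=203.96_deg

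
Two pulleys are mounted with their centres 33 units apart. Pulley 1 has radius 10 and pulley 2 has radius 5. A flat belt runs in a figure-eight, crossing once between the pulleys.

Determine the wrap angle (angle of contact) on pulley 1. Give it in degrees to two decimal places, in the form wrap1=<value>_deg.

crossed belt: β = asin((r1+r2)/C) = asin(15/33) = 27.0357°
wrap1 = wrap2 = π + 2β = 234.0714°

wrap1=234.07_deg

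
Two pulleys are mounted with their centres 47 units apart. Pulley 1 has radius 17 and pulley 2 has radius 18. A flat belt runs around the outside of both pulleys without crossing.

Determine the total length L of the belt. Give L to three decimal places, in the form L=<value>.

open belt: β = asin((r2−r1)/C) = asin(1/47) = 1.2192°
wrap1 = π − 2β = 177.5617°
wrap2 = π + 2β = 182.4383°
tangent length = C·cosβ = 46.9894
L = r1·wrap1 + r2·wrap2 + 2·C·cosβ = 17·3.0990 + 18·3.1841 + 2·46.9894 = 203.9770

L=203.977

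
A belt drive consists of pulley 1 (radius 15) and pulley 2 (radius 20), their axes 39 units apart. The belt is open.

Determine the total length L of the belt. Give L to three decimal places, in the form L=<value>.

L=188.598

open belt: β = asin((r2−r1)/C) = asin(5/39) = 7.3659°
wrap1 = π − 2β = 165.2682°
wrap2 = π + 2β = 194.7318°
tangent length = C·cosβ = 38.6782
L = r1·wrap1 + r2·wrap2 + 2·C·cosβ = 15·2.8845 + 20·3.3987 + 2·38.6782 = 188.5977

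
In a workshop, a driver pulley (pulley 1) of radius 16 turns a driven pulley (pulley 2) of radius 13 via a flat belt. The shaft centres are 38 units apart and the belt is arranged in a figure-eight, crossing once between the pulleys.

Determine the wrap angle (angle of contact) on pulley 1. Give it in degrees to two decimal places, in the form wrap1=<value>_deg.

wrap1=279.49_deg

crossed belt: β = asin((r1+r2)/C) = asin(29/38) = 49.7434°
wrap1 = wrap2 = π + 2β = 279.4868°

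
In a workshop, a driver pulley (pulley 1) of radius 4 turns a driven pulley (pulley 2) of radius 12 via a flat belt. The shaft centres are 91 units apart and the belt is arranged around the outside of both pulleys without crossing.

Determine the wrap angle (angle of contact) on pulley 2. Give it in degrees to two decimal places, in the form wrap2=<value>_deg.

open belt: β = asin((r2−r1)/C) = asin(8/91) = 5.0435°
wrap1 = π − 2β = 169.9130°
wrap2 = π + 2β = 190.0870°

wrap2=190.09_deg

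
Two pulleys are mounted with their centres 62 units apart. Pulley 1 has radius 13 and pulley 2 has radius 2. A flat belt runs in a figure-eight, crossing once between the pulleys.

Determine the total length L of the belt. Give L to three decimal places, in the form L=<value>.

L=174.771

crossed belt: β = asin((r1+r2)/C) = asin(15/62) = 14.0008°
wrap1 = wrap2 = π + 2β = 208.0016°
tangent length = C·cosβ = 60.1581
L = (r1+r2)·wrap + 2·C·cosβ = 15·3.6303 + 2·60.1581 = 174.7709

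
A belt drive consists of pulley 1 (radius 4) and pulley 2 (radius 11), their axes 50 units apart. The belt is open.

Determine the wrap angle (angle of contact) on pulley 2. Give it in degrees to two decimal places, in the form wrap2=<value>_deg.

open belt: β = asin((r2−r1)/C) = asin(7/50) = 8.0478°
wrap1 = π − 2β = 163.9043°
wrap2 = π + 2β = 196.0957°

wrap2=196.10_deg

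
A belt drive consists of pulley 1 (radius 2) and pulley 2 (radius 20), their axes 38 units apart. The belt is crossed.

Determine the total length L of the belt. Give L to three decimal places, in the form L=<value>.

L=158.250

crossed belt: β = asin((r1+r2)/C) = asin(22/38) = 35.3765°
wrap1 = wrap2 = π + 2β = 250.7531°
tangent length = C·cosβ = 30.9839
L = (r1+r2)·wrap + 2·C·cosβ = 22·4.3765 + 2·30.9839 = 158.2500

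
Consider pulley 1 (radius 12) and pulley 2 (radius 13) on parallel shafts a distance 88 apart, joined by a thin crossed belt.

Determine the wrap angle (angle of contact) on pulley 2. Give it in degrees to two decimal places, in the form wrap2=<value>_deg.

wrap2=213.01_deg

crossed belt: β = asin((r1+r2)/C) = asin(25/88) = 16.5045°
wrap1 = wrap2 = π + 2β = 213.0090°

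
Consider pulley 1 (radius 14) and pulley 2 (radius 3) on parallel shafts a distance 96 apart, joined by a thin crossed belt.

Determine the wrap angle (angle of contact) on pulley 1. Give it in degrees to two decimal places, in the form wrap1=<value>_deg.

crossed belt: β = asin((r1+r2)/C) = asin(17/96) = 10.1999°
wrap1 = wrap2 = π + 2β = 200.3998°

wrap1=200.40_deg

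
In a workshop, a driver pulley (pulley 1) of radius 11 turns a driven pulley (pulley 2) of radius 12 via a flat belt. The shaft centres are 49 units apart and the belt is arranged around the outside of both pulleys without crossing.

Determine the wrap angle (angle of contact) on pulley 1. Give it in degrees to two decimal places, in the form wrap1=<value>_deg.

open belt: β = asin((r2−r1)/C) = asin(1/49) = 1.1694°
wrap1 = π − 2β = 177.6612°
wrap2 = π + 2β = 182.3388°

wrap1=177.66_deg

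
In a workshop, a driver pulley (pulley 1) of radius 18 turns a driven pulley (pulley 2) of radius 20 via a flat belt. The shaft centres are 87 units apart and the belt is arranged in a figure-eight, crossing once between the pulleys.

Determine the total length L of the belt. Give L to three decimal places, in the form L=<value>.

crossed belt: β = asin((r1+r2)/C) = asin(38/87) = 25.8987°
wrap1 = wrap2 = π + 2β = 231.7974°
tangent length = C·cosβ = 78.2624
L = (r1+r2)·wrap + 2·C·cosβ = 38·4.0456 + 2·78.2624 = 310.2586

L=310.259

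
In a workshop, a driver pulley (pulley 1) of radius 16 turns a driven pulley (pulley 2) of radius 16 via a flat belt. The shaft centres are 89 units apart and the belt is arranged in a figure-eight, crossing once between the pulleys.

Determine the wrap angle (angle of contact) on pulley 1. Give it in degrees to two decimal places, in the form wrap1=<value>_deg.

crossed belt: β = asin((r1+r2)/C) = asin(32/89) = 21.0726°
wrap1 = wrap2 = π + 2β = 222.1452°

wrap1=222.15_deg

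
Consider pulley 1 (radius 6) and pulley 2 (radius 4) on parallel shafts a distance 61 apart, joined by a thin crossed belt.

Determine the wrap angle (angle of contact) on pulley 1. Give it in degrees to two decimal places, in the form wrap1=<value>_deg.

wrap1=198.87_deg

crossed belt: β = asin((r1+r2)/C) = asin(10/61) = 9.4353°
wrap1 = wrap2 = π + 2β = 198.8707°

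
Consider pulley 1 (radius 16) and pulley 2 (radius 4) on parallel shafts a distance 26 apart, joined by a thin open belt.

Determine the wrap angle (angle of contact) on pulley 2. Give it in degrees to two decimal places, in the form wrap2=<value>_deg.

wrap2=125.03_deg

open belt: β = asin((r2−r1)/C) = asin(-12/26) = -27.4864°
wrap1 = π − 2β = 234.9729°
wrap2 = π + 2β = 125.0271°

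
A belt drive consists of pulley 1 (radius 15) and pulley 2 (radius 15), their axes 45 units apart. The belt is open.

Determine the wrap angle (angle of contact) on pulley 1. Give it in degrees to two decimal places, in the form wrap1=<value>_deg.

wrap1=180.00_deg

open belt: β = asin((r2−r1)/C) = asin(0/45) = 0.0000°
wrap1 = π − 2β = 180.0000°
wrap2 = π + 2β = 180.0000°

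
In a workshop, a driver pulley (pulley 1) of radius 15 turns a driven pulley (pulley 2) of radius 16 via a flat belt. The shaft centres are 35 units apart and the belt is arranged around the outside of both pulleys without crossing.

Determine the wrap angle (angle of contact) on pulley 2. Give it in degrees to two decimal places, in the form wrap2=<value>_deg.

open belt: β = asin((r2−r1)/C) = asin(1/35) = 1.6372°
wrap1 = π − 2β = 176.7255°
wrap2 = π + 2β = 183.2745°

wrap2=183.27_deg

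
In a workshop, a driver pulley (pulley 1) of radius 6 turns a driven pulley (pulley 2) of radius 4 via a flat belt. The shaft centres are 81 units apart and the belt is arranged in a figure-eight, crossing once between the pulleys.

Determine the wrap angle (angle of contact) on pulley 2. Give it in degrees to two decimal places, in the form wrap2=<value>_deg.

wrap2=194.18_deg

crossed belt: β = asin((r1+r2)/C) = asin(10/81) = 7.0916°
wrap1 = wrap2 = π + 2β = 194.1833°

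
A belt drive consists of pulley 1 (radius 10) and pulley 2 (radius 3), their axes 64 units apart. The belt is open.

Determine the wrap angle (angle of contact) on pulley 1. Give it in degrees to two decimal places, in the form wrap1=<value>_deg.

open belt: β = asin((r2−r1)/C) = asin(-7/64) = -6.2793°
wrap1 = π − 2β = 192.5586°
wrap2 = π + 2β = 167.4414°

wrap1=192.56_deg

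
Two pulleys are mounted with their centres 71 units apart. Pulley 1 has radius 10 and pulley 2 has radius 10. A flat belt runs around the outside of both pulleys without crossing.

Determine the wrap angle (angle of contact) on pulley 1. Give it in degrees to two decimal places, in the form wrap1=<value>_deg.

wrap1=180.00_deg

open belt: β = asin((r2−r1)/C) = asin(0/71) = 0.0000°
wrap1 = π − 2β = 180.0000°
wrap2 = π + 2β = 180.0000°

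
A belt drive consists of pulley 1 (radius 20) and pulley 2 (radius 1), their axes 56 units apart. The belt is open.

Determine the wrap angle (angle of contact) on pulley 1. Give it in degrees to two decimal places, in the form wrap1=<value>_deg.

open belt: β = asin((r2−r1)/C) = asin(-19/56) = -19.8334°
wrap1 = π − 2β = 219.6667°
wrap2 = π + 2β = 140.3333°

wrap1=219.67_deg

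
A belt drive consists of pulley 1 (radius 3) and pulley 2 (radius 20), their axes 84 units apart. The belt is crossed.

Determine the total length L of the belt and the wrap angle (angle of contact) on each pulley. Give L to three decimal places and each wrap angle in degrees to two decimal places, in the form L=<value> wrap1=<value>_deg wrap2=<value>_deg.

L=246.595 wrap1=211.78_deg wrap2=211.78_deg

crossed belt: β = asin((r1+r2)/C) = asin(23/84) = 15.8911°
wrap1 = wrap2 = π + 2β = 211.7822°
tangent length = C·cosβ = 80.7899
L = (r1+r2)·wrap + 2·C·cosβ = 23·3.6963 + 2·80.7899 = 246.5945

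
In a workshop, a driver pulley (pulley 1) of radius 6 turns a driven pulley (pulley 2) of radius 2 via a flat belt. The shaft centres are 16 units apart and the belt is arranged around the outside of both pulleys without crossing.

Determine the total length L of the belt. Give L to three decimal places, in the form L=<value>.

open belt: β = asin((r2−r1)/C) = asin(-4/16) = -14.4775°
wrap1 = π − 2β = 208.9550°
wrap2 = π + 2β = 151.0450°
tangent length = C·cosβ = 15.4919
L = r1·wrap1 + r2·wrap2 + 2·C·cosβ = 6·3.6470 + 2·2.6362 + 2·15.4919 = 58.1381

L=58.138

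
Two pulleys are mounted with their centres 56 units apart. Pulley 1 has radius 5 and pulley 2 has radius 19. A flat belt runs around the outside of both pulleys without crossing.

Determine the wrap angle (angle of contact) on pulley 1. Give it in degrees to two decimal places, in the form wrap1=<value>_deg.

wrap1=151.04_deg

open belt: β = asin((r2−r1)/C) = asin(14/56) = 14.4775°
wrap1 = π − 2β = 151.0450°
wrap2 = π + 2β = 208.9550°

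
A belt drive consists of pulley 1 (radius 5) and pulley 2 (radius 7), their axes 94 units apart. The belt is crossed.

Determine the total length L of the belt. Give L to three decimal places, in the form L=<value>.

crossed belt: β = asin((r1+r2)/C) = asin(12/94) = 7.3344°
wrap1 = wrap2 = π + 2β = 194.6687°
tangent length = C·cosβ = 93.2309
L = (r1+r2)·wrap + 2·C·cosβ = 12·3.3976 + 2·93.2309 = 227.2331

L=227.233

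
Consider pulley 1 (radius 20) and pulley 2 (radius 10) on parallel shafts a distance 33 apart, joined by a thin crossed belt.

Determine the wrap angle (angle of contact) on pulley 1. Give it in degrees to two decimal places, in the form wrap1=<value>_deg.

wrap1=310.76_deg

crossed belt: β = asin((r1+r2)/C) = asin(30/33) = 65.3800°
wrap1 = wrap2 = π + 2β = 310.7600°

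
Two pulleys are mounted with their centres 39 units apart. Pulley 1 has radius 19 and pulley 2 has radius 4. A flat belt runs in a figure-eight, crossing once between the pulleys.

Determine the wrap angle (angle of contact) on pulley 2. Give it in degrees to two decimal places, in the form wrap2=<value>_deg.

wrap2=252.28_deg

crossed belt: β = asin((r1+r2)/C) = asin(23/39) = 36.1388°
wrap1 = wrap2 = π + 2β = 252.2776°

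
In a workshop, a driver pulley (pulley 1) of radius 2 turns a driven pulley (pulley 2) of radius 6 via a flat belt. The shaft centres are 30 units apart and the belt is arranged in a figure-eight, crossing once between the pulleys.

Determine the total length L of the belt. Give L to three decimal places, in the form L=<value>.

crossed belt: β = asin((r1+r2)/C) = asin(8/30) = 15.4660°
wrap1 = wrap2 = π + 2β = 210.9320°
tangent length = C·cosβ = 28.9137
L = (r1+r2)·wrap + 2·C·cosβ = 8·3.6815 + 2·28.9137 = 87.2790

L=87.279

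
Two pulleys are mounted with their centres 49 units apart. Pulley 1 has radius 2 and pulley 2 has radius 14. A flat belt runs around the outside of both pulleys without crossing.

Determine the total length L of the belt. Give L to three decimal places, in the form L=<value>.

open belt: β = asin((r2−r1)/C) = asin(12/49) = 14.1758°
wrap1 = π − 2β = 151.6484°
wrap2 = π + 2β = 208.3516°
tangent length = C·cosβ = 47.5079
L = r1·wrap1 + r2·wrap2 + 2·C·cosβ = 2·2.6468 + 14·3.6364 + 2·47.5079 = 151.2192

L=151.219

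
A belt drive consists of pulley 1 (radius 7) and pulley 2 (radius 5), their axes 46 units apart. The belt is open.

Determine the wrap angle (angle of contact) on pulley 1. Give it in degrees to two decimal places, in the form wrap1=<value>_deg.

open belt: β = asin((r2−r1)/C) = asin(-2/46) = -2.4919°
wrap1 = π − 2β = 184.9838°
wrap2 = π + 2β = 175.0162°

wrap1=184.98_deg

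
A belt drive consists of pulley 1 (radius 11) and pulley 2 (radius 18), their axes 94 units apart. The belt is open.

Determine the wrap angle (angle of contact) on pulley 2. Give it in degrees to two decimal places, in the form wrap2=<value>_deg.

open belt: β = asin((r2−r1)/C) = asin(7/94) = 4.2707°
wrap1 = π − 2β = 171.4587°
wrap2 = π + 2β = 188.5413°

wrap2=188.54_deg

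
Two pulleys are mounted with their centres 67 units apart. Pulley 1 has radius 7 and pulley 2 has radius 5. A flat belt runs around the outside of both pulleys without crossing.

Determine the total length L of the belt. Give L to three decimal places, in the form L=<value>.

open belt: β = asin((r2−r1)/C) = asin(-2/67) = -1.7106°
wrap1 = π − 2β = 183.4212°
wrap2 = π + 2β = 176.5788°
tangent length = C·cosβ = 66.9701
L = r1·wrap1 + r2·wrap2 + 2·C·cosβ = 7·3.2013 + 5·3.0819 + 2·66.9701 = 171.7588

L=171.759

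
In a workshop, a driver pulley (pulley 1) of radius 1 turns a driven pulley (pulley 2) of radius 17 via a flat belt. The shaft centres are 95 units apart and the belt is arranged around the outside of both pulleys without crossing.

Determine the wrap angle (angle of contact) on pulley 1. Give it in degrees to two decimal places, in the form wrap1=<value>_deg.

wrap1=160.61_deg

open belt: β = asin((r2−r1)/C) = asin(16/95) = 9.6960°
wrap1 = π − 2β = 160.6079°
wrap2 = π + 2β = 199.3921°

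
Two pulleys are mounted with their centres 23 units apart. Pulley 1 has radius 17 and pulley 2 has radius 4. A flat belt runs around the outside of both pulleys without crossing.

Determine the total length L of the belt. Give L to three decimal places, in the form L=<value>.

open belt: β = asin((r2−r1)/C) = asin(-13/23) = -34.4174°
wrap1 = π − 2β = 248.8348°
wrap2 = π + 2β = 111.1652°
tangent length = C·cosβ = 18.9737
L = r1·wrap1 + r2·wrap2 + 2·C·cosβ = 17·4.3430 + 4·1.9402 + 2·18.9737 = 119.5389

L=119.539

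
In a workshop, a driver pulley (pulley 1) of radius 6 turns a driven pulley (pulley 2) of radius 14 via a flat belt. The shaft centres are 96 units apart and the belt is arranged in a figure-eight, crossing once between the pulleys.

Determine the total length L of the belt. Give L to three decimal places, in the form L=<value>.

crossed belt: β = asin((r1+r2)/C) = asin(20/96) = 12.0247°
wrap1 = wrap2 = π + 2β = 204.0494°
tangent length = C·cosβ = 93.8936
L = (r1+r2)·wrap + 2·C·cosβ = 20·3.5613 + 2·93.8936 = 259.0138

L=259.014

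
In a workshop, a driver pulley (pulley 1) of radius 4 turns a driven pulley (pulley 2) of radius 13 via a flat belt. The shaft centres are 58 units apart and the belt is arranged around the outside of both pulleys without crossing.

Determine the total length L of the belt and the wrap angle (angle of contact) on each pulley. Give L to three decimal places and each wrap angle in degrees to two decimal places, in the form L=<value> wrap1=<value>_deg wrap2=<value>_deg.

L=170.806 wrap1=162.15_deg wrap2=197.85_deg

open belt: β = asin((r2−r1)/C) = asin(9/58) = 8.9268°
wrap1 = π − 2β = 162.1464°
wrap2 = π + 2β = 197.8536°
tangent length = C·cosβ = 57.2975
L = r1·wrap1 + r2·wrap2 + 2·C·cosβ = 4·2.8300 + 13·3.4532 + 2·57.2975 = 170.8064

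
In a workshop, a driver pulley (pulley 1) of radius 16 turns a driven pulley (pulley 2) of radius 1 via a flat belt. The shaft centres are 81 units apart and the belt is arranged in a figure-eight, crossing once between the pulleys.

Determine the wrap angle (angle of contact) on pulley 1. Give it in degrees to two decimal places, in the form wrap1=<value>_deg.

crossed belt: β = asin((r1+r2)/C) = asin(17/81) = 12.1151°
wrap1 = wrap2 = π + 2β = 204.2302°

wrap1=204.23_deg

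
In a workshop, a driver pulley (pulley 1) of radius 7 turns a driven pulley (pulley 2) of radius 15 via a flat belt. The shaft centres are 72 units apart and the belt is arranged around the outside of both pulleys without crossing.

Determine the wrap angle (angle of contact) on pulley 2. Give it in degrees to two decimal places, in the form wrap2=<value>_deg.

wrap2=192.76_deg

open belt: β = asin((r2−r1)/C) = asin(8/72) = 6.3794°
wrap1 = π − 2β = 167.2413°
wrap2 = π + 2β = 192.7587°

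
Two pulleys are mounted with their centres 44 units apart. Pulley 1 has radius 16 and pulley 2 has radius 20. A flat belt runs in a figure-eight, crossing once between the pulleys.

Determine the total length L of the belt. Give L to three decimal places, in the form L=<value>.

L=232.687

crossed belt: β = asin((r1+r2)/C) = asin(36/44) = 54.9032°
wrap1 = wrap2 = π + 2β = 289.8064°
tangent length = C·cosβ = 25.2982
L = (r1+r2)·wrap + 2·C·cosβ = 36·5.0581 + 2·25.2982 = 232.6872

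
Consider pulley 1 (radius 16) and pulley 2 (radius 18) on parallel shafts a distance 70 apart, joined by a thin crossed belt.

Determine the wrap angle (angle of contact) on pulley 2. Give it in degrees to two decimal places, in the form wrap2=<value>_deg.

crossed belt: β = asin((r1+r2)/C) = asin(34/70) = 29.0593°
wrap1 = wrap2 = π + 2β = 238.1186°

wrap2=238.12_deg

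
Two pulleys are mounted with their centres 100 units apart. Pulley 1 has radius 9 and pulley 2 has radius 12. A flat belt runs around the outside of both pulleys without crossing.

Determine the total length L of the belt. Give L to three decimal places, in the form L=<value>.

L=266.063

open belt: β = asin((r2−r1)/C) = asin(3/100) = 1.7191°
wrap1 = π − 2β = 176.5617°
wrap2 = π + 2β = 183.4383°
tangent length = C·cosβ = 99.9550
L = r1·wrap1 + r2·wrap2 + 2·C·cosβ = 9·3.0816 + 12·3.2016 + 2·99.9550 = 266.0635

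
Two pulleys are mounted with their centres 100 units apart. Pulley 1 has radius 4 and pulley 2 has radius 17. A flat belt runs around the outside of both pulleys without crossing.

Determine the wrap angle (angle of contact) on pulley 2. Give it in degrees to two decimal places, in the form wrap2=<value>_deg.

wrap2=194.94_deg

open belt: β = asin((r2−r1)/C) = asin(13/100) = 7.4696°
wrap1 = π − 2β = 165.0608°
wrap2 = π + 2β = 194.9392°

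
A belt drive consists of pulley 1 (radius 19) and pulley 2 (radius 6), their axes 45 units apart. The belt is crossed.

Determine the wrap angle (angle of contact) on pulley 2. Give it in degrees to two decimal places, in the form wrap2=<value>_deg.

crossed belt: β = asin((r1+r2)/C) = asin(25/45) = 33.7490°
wrap1 = wrap2 = π + 2β = 247.4980°

wrap2=247.50_deg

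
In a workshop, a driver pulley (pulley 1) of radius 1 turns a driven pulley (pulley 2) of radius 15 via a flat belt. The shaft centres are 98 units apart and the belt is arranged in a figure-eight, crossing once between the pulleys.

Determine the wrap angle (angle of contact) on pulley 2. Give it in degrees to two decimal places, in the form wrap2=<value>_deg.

crossed belt: β = asin((r1+r2)/C) = asin(16/98) = 9.3965°
wrap1 = wrap2 = π + 2β = 198.7930°

wrap2=198.79_deg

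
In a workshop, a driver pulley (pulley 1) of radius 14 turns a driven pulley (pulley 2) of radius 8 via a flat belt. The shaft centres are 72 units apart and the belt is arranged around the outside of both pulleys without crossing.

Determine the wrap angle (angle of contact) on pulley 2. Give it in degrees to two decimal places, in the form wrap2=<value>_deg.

open belt: β = asin((r2−r1)/C) = asin(-6/72) = -4.7802°
wrap1 = π − 2β = 189.5604°
wrap2 = π + 2β = 170.4396°

wrap2=170.44_deg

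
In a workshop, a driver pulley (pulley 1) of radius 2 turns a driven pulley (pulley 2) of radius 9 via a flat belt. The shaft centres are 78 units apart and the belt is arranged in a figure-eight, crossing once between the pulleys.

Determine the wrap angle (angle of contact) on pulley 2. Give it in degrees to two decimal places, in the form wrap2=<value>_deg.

crossed belt: β = asin((r1+r2)/C) = asin(11/78) = 8.1072°
wrap1 = wrap2 = π + 2β = 196.2144°

wrap2=196.21_deg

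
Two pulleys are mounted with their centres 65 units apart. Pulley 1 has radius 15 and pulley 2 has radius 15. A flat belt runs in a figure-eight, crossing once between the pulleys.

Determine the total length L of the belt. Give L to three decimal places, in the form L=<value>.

crossed belt: β = asin((r1+r2)/C) = asin(30/65) = 27.4864°
wrap1 = wrap2 = π + 2β = 234.9729°
tangent length = C·cosβ = 57.6628
L = (r1+r2)·wrap + 2·C·cosβ = 30·4.1010 + 2·57.6628 = 238.3571

L=238.357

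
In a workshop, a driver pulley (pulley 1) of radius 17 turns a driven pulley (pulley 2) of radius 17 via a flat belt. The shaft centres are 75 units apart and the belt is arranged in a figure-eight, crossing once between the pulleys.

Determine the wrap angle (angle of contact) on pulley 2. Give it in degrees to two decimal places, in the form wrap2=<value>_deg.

wrap2=233.92_deg

crossed belt: β = asin((r1+r2)/C) = asin(34/75) = 26.9577°
wrap1 = wrap2 = π + 2β = 233.9155°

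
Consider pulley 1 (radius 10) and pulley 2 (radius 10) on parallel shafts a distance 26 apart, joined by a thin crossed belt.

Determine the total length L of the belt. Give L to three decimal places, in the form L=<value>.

L=131.164

crossed belt: β = asin((r1+r2)/C) = asin(20/26) = 50.2849°
wrap1 = wrap2 = π + 2β = 280.5697°
tangent length = C·cosβ = 16.6132
L = (r1+r2)·wrap + 2·C·cosβ = 20·4.8969 + 2·16.6132 = 131.1638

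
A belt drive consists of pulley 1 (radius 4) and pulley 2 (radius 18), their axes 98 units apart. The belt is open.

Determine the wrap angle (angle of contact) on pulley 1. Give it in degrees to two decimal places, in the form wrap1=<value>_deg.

wrap1=163.57_deg

open belt: β = asin((r2−r1)/C) = asin(14/98) = 8.2132°
wrap1 = π − 2β = 163.5736°
wrap2 = π + 2β = 196.4264°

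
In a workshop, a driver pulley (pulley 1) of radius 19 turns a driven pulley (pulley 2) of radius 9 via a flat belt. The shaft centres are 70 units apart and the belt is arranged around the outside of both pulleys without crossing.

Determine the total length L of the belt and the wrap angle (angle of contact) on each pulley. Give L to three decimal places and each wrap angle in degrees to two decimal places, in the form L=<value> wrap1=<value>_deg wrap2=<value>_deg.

open belt: β = asin((r2−r1)/C) = asin(-10/70) = -8.2132°
wrap1 = π − 2β = 196.4264°
wrap2 = π + 2β = 163.5736°
tangent length = C·cosβ = 69.2820
L = r1·wrap1 + r2·wrap2 + 2·C·cosβ = 19·3.4283 + 9·2.8549 + 2·69.2820 = 229.3956

L=229.396 wrap1=196.43_deg wrap2=163.57_deg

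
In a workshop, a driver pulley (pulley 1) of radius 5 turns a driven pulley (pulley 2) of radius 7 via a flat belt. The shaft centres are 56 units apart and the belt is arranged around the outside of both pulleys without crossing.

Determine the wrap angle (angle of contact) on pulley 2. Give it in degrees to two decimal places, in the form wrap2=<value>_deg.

wrap2=184.09_deg

open belt: β = asin((r2−r1)/C) = asin(2/56) = 2.0467°
wrap1 = π − 2β = 175.9066°
wrap2 = π + 2β = 184.0934°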